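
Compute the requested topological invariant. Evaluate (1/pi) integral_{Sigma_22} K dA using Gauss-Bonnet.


Gauss-Bonnet: integral K dA = 2*pi*chi(M).
chi(Sigma_22) = 2 - 2*22 = -42.
(integral K dA)/pi = 2*chi = 2*(-42) = -84

-84


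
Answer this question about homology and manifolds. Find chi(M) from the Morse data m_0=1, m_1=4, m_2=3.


Morse theory: chi(M) = sum_k (-1)^k m_k where m_k = #(index-k critical points).
= (1) + (-4) + (3) = 0

0


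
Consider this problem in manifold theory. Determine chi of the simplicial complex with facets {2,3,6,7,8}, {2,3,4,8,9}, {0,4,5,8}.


Enumerate all faces; f-vector: f_0=9, f_1=22, f_2=23, f_3=11, f_4=2.
chi = sum (-1)^k f_k = 1

1


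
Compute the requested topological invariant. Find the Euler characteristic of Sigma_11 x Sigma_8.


chi(Sigma_11) = 2 - 2*11 = -20
chi(Sigma_8) = 2 - 2*8 = -14
chi(product) = (-20) * (-14) = 280

280


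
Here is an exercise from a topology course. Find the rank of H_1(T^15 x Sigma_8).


pi_1(A x B) = pi_1(A) x pi_1(B); rank of abelianization = b_1.
b_1(T^15) = 15, b_1(Sigma_8) = 2*8 = 16.
b_1(product) = 15 + 16 = 31

31


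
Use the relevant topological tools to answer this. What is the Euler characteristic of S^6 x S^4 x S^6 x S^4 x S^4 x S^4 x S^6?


chi is multiplicative: chi(X x Y) = chi(X) chi(Y).
Each even-dim sphere has chi = 2. There are 7 factors.
chi = 2^7 = 128

128


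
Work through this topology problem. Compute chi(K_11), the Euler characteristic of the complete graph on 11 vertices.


K_11: V = 11, E = C(11,2) = 55.
chi = V - E = 11 - 55 = -44

-44


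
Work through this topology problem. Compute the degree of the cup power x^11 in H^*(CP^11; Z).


|x| = 2 in H^*(CP^n).
|x^11| = 11 * |x| = 11 * 2 = 22

22


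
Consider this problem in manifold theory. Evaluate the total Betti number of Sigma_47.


For Sigma_47: b_0 = 1, b_1 = 2g = 94, b_2 = 1.
Total = 1 + 94 + 1 = 96

96


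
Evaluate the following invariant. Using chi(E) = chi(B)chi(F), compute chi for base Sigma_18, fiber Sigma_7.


For a fiber bundle F -> E -> B (with CW structure): chi(E) = chi(B) * chi(F).
chi(Sigma_18) = -34, chi(Sigma_7) = -12.
chi(E) = (-34) * (-12) = 408

408


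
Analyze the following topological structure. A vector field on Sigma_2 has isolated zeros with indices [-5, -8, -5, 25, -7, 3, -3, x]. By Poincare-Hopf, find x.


Poincare-Hopf: sum of indices = chi(M).
chi(Sigma_2) = 2 - 2*2 = -2.
Sum of known indices = 0.
x = chi - (sum known) = -2 - (0) = -2

-2


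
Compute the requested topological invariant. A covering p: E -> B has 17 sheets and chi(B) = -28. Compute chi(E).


For a finite covering: chi(E) = (number of sheets) * chi(B).
chi(E) = 17 * (-28) = -476

-476


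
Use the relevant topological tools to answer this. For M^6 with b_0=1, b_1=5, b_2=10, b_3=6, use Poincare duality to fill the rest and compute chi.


By Poincare duality b_k = b_{6-k}, so full Betti numbers: b_0=1, b_1=5, b_2=10, b_3=6, b_4=10, b_5=5, b_6=1.
chi = sum (-1)^k b_k = 6

6


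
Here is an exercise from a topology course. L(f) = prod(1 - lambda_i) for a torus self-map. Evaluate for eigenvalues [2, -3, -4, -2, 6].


For a torus self-map: L(f) = det(I - A) where A acts on H_1.
L(f) = (1-2) * (1--3) * (1--4) * (1--2) * (1-6) = -1 * 4 * 5 * 3 * -5 = 300

300


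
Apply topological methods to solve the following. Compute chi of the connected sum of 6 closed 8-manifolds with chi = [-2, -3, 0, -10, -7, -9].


For n-manifolds: chi(A#B) = chi(A) + chi(B) - chi(S^8).
chi(S^8) = 1 + (-1)^8 = 2.
chi(#) = (sum chi_i) - (6-1)*chi(S^8) = -31 - 5*2 = -41

-41


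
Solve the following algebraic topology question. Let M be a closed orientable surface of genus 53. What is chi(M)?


For a closed orientable surface of genus g: chi = 2 - 2g.
Here g = 53.
chi = 2 - 2*53 = 2 - 106 = -104

-104


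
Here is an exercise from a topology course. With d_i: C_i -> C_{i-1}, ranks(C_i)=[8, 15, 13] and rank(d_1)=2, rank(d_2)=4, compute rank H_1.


rank H_k = rank(ker d_k) - rank(im d_{k+1}).
rank(ker d_1) = rank(C_1) - rank(d_1) = 15 - 2 = 13.
rank(im d_{1+1}) = 4.
rank H_1 = 13 - 4 = 9

9


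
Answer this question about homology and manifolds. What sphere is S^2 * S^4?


Join of spheres: S^m * S^n = S^{m+n+1}.
dim = 2 + 4 + 1 = 7

7


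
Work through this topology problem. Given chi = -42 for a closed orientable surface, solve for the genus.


chi = 2 - 2g for closed orientable surfaces.
-42 = 2 - 2g
2g = 2 - (-42) = 44
g = 22

22


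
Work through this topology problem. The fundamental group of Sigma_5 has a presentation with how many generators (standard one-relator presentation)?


Standard presentation: pi_1(Sigma_g) = <a_1,b_1,...,a_g,b_g | [a_1,b_1]...[a_g,b_g] = 1>.
Number of generators = 2g = 2*5 = 10

10


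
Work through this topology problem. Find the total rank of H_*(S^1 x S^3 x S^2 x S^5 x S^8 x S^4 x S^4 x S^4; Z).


Total Betti number is multiplicative under products.
Each S^d (d>=1) has total Betti number 2.
There are 8 sphere factors.
Total = 2^8 = 256

256


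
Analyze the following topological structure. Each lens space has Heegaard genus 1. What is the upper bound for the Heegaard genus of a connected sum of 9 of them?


Heegaard genus satisfies g(A#B) <= g(A) + g(B).
Each lens space has g = 1.
Upper bound: 9 * 1 = 9

9


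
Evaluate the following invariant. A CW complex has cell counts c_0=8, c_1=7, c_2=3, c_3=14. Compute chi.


chi = sum_k (-1)^k c_k.
= (-1)^0*8 + (-1)^1*7 + (-1)^2*3 + (-1)^3*14
= (8) + (-7) + (3) + (-14)
= -10

-10


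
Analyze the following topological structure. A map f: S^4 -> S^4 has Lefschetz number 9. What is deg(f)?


L(f) = 1 + (-1)^4 deg(f) on S^4.
9 = 1 + (-1)^4 * deg(f)
(-1)^4 * deg(f) = 8
deg(f) = 8

8


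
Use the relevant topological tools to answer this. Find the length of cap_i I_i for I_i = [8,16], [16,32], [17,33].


Intersection = [max(a_i), min(b_i)] = [17, 16].
Since 17 > 16, the intersection is empty.
Length = 0

0


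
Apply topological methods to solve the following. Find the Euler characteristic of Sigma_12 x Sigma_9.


chi(Sigma_12) = 2 - 2*12 = -22
chi(Sigma_9) = 2 - 2*9 = -16
chi(product) = (-22) * (-16) = 352

352


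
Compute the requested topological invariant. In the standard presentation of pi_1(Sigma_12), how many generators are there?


Standard presentation: pi_1(Sigma_g) = <a_1,b_1,...,a_g,b_g | [a_1,b_1]...[a_g,b_g] = 1>.
Number of generators = 2g = 2*12 = 24

24


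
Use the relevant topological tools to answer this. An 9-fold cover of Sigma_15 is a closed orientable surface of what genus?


For an n-sheeted cover: chi(E) = n * chi(B).
chi(Sigma_15) = 2 - 2*15 = -28.
chi(E) = 9 * (-28) = -252.
genus(E) = (2 - chi(E))/2 = (2 - (-252))/2 = 254/2 = 127

127


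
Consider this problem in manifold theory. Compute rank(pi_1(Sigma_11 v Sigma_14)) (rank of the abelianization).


For a wedge: H_1(A v B) = H_1(A) + H_1(B).
b_1(Sigma_11) = 22, b_1(Sigma_14) = 28.
b_1 = 22 + 28 = 50

50


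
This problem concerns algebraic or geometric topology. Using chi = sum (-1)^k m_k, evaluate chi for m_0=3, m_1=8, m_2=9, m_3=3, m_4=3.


Morse theory: chi(M) = sum_k (-1)^k m_k where m_k = #(index-k critical points).
= (3) + (-8) + (9) + (-3) + (3) = 4

4


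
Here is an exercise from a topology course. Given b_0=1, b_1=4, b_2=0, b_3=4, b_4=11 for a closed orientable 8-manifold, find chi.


By Poincare duality b_k = b_{8-k}, so full Betti numbers: b_0=1, b_1=4, b_2=0, b_3=4, b_4=11, b_5=4, b_6=0, b_7=4, b_8=1.
chi = sum (-1)^k b_k = -3

-3


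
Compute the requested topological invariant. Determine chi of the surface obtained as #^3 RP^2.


For a non-orientable closed surface with k crosscaps: chi = 2 - k.
Here k = 3.
chi = 2 - 3 = -1

-1


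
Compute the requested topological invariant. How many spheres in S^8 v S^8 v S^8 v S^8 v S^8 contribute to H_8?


For a wedge of spheres, H_k (k>0) is free on one generator per sphere of dimension k.
Spheres of dimension 8: count = 5.
b_8 = 5

5


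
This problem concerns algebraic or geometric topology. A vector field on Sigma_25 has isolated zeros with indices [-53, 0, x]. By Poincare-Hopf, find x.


Poincare-Hopf: sum of indices = chi(M).
chi(Sigma_25) = 2 - 2*25 = -48.
Sum of known indices = -53.
x = chi - (sum known) = -48 - (-53) = 5

5


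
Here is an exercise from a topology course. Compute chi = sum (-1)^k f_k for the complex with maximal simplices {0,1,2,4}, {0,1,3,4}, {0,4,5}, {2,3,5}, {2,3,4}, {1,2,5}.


Enumerate all faces; f-vector: f_0=6, f_1=15, f_2=11, f_3=2.
chi = sum (-1)^k f_k = 0

0


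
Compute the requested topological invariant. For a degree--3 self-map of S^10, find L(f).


On S^10: L(f) = tr(f_0*) + (-1)^10 tr(f_10*) = 1 + (-1)^10 * deg(f).
L(f) = 1 + (-1)^10 * -3 = 1 + -3 = -2

-2


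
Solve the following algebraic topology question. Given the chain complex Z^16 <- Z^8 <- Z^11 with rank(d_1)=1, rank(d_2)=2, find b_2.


rank H_k = rank(ker d_k) - rank(im d_{k+1}).
rank(ker d_2) = rank(C_2) - rank(d_2) = 11 - 2 = 9.
rank(im d_{2+1}) = 0.
rank H_2 = 9 - 0 = 9

9


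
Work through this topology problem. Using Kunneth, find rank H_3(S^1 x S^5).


Each S^d has Poincare polynomial 1 + t^d.
The product S^1 x S^5 has Poincare polynomial prod(1+t^d_i).
Expanding: b_0=1, b_1=1, b_5=1, b_6=1.
b_3 = 0

0


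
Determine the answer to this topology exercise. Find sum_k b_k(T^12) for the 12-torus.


b_k(T^12) = C(12,k), so the sum over k is sum_k C(12,k) = 2^12.
Total = 2^12 = 4096

4096


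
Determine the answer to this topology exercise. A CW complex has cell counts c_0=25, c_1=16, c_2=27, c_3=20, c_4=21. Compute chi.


chi = sum_k (-1)^k c_k.
= (-1)^0*25 + (-1)^1*16 + (-1)^2*27 + (-1)^3*20 + (-1)^4*21
= (25) + (-16) + (27) + (-20) + (21)
= 37

37


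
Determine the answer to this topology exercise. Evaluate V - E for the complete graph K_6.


K_6: V = 6, E = C(6,2) = 15.
chi = V - E = 6 - 15 = -9

-9


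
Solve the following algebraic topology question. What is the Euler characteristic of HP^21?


HP^21 has one cell in each dimension 0, 4, ..., 4*21 (21+1 cells, all even-dim).
chi = 21 + 1 = 22

22


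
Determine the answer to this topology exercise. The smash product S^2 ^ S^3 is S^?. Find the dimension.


S^m ^ S^n = S^{m+n}.
k = 2 + 3 = 5

5


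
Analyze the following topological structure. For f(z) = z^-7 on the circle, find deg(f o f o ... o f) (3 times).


deg(f) = -7. Degree is multiplicative: deg(f^3) = (deg f)^3.
deg(f^3) = (-7)^3 = -343

-343


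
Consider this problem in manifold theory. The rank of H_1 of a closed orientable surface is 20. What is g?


For a closed orientable surface: b_1 = 2g.
20 = 2g
g = 20 / 2 = 10

10


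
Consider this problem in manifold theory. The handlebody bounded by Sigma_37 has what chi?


A genus-g handlebody deformation retracts to a wedge of g circles.
chi(vee_g S^1) = 1 - g.
chi(H_37) = 1 - 37 = -36

-36


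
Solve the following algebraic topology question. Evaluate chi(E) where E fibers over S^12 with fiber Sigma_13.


chi(S^12) = 2 (n even), chi(Sigma_13) = 2 - 2*13 = -24.
chi(E) = 2 * (-24) = -48

-48


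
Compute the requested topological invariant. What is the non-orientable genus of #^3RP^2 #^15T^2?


Since a >= 1, the sum is non-orientable; each T^2 can be replaced by RP^2 # RP^2 (since T^2#RP^2 = 3RP^2).
Total crosscaps k = 3 + 2*15 = 33.
Check via chi: chi = 3*1 + 15*0 - (3+15-1)*2 = -31 = 2 - k = -31. Consistent.

33


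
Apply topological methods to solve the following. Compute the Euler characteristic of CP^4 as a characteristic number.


For any closed oriented manifold, <e(TM),[M]> = chi(M).
chi(CP^4) = 4+1 = 5

5


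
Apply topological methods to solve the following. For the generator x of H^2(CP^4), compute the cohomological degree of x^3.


|x| = 2 in H^*(CP^n).
|x^3| = 3 * |x| = 3 * 2 = 6

6


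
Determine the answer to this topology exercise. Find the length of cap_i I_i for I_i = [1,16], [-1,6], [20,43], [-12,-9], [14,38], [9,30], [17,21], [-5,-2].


Intersection = [max(a_i), min(b_i)] = [20, -9].
Since 20 > -9, the intersection is empty.
Length = 0

0


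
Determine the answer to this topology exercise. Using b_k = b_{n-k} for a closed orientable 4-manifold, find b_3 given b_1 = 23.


Poincare duality for closed orientable n-manifolds: b_k = b_{n-k}.
Here n = 4, so b_3 = b_1 = 23

23


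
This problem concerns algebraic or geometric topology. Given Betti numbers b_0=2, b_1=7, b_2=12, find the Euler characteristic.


chi = sum_k (-1)^k b_k.
= (2) + (-7) + (12)
= 7

7


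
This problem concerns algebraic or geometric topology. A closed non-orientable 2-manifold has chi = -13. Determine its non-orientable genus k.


chi = 2 - k for closed non-orientable surfaces with k crosscaps.
-13 = 2 - k
k = 2 - (-13) = 15

15


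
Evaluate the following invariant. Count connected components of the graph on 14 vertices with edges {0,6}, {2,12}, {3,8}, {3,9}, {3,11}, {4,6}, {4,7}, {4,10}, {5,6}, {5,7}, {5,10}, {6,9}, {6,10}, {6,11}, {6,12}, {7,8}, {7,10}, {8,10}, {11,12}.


Run DFS/union-find over 14 vertices.
V = 14, E = 19.
Number of components = 3

3


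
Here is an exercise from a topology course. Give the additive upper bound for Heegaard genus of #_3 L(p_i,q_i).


Heegaard genus satisfies g(A#B) <= g(A) + g(B).
Each lens space has g = 1.
Upper bound: 3 * 1 = 3

3


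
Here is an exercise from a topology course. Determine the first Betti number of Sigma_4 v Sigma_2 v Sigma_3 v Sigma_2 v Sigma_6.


For a wedge X v Y: reduced H_k(X v Y) = H_k(X) + H_k(Y).
Each Sigma_g contributes b_1 = 2g.
b_1 = 8 + 4 + 6 + 4 + 12 = 34

34


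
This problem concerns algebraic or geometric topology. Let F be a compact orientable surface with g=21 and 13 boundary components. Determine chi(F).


For a compact orientable surface with genus g and b boundary components: chi = 2 - 2g - b.
chi = 2 - 2*21 - 13 = 2 - 42 - 13 = -53

-53


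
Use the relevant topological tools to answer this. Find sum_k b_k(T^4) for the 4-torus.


b_k(T^4) = C(4,k), so the sum over k is sum_k C(4,k) = 2^4.
Total = 2^4 = 16

16


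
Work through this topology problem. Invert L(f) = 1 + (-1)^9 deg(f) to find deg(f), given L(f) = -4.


L(f) = 1 + (-1)^9 deg(f) on S^9.
-4 = 1 + (-1)^9 * deg(f)
(-1)^9 * deg(f) = -5
deg(f) = 5

5


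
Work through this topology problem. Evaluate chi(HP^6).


HP^6 has one cell in each dimension 0, 4, ..., 4*6 (6+1 cells, all even-dim).
chi = 6 + 1 = 7

7


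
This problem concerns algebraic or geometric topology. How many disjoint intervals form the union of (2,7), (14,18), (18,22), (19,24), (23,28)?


Sort and merge overlapping open intervals.
Merged: (2,7), (14,18), (18,28).
Number of components = 3

3


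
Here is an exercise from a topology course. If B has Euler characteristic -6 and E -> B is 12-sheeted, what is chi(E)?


For a finite covering: chi(E) = (number of sheets) * chi(B).
chi(E) = 12 * (-6) = -72

-72


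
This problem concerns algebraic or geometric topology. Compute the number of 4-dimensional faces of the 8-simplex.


Delta^8 has 8+1 vertices. A 4-face is a choice of 4+1 vertices.
f_4 = C(8+1, 4+1) = C(9,5) = 126

126


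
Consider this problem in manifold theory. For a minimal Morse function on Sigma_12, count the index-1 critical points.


A perfect Morse function has m_k = b_k.
For Sigma_12: b_0=1, b_1=2g=24, b_2=1.
Saddles m_1 = 2g = 24

24


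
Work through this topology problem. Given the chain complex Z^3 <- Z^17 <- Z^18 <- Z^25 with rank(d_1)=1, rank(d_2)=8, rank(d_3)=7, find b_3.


rank H_k = rank(ker d_k) - rank(im d_{k+1}).
rank(ker d_3) = rank(C_3) - rank(d_3) = 25 - 7 = 18.
rank(im d_{3+1}) = 0.
rank H_3 = 18 - 0 = 18

18


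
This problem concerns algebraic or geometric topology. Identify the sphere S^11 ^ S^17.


S^m ^ S^n = S^{m+n}.
k = 11 + 17 = 28

28


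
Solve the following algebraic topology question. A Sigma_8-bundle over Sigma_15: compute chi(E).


For a fiber bundle F -> E -> B (with CW structure): chi(E) = chi(B) * chi(F).
chi(Sigma_15) = -28, chi(Sigma_8) = -14.
chi(E) = (-28) * (-14) = 392

392


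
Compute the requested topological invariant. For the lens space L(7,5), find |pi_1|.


pi_1(L(p,q)) = Z/pZ for any q coprime to p.
|pi_1(L(7,5))| = 7

7


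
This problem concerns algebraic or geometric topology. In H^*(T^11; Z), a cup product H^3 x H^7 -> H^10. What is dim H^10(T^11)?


Cup product: H^p x H^q -> H^{p+q}; here p+q = 3+7 = 10.
rank H^k(T^n) = C(n,k).
C(11,10) = 11

11


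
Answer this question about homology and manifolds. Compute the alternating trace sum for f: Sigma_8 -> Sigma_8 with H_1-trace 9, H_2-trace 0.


L(f) = tr(f_0*) - tr(f_1*) + tr(f_2*).
= 1 - (9) + (0)
= -8

-8


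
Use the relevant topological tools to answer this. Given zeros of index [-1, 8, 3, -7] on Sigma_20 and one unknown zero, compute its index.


Poincare-Hopf: sum of indices = chi(M).
chi(Sigma_20) = 2 - 2*20 = -38.
Sum of known indices = 3.
x = chi - (sum known) = -38 - (3) = -41

-41


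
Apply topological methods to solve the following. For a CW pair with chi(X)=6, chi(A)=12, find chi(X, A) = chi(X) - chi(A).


Relative Euler characteristic: chi(X, A) = chi(X) - chi(A).
= 6 - (12) = -6

-6


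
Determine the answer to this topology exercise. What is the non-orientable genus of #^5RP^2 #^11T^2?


Since a >= 1, the sum is non-orientable; each T^2 can be replaced by RP^2 # RP^2 (since T^2#RP^2 = 3RP^2).
Total crosscaps k = 5 + 2*11 = 27.
Check via chi: chi = 5*1 + 11*0 - (5+11-1)*2 = -25 = 2 - k = -25. Consistent.

27


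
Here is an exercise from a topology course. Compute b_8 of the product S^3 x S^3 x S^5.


Each S^d has Poincare polynomial 1 + t^d.
The product S^3 x S^3 x S^5 has Poincare polynomial prod(1+t^d_i).
Expanding: b_0=1, b_3=2, b_5=1, b_6=1, b_8=2, b_11=1.
b_8 = 2

2


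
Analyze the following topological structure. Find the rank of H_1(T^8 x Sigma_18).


pi_1(A x B) = pi_1(A) x pi_1(B); rank of abelianization = b_1.
b_1(T^8) = 8, b_1(Sigma_18) = 2*18 = 36.
b_1(product) = 8 + 36 = 44

44


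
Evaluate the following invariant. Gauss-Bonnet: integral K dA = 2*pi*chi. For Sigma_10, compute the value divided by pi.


Gauss-Bonnet: integral K dA = 2*pi*chi(M).
chi(Sigma_10) = 2 - 2*10 = -18.
(integral K dA)/pi = 2*chi = 2*(-18) = -36

-36


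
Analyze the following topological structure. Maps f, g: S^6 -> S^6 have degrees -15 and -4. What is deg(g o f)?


Degree is multiplicative under composition: deg(g o f) = deg(g) * deg(f).
= -4 * -15 = 60

60


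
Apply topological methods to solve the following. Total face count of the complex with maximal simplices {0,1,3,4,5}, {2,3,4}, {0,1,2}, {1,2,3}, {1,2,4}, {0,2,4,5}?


Each maximal simplex on m vertices has 2^m - 1 nonempty faces.
Take the union (dedupe shared faces).
Total distinct faces = 45

45


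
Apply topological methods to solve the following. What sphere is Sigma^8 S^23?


Each suspension raises dimension by 1: Sigma S^n = S^{n+1}.
Sigma^8 S^23 = S^{23+8} = S^31

31


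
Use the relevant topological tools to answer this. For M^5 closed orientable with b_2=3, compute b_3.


Poincare duality for closed orientable n-manifolds: b_k = b_{n-k}.
Here n = 5, so b_3 = b_2 = 3

3


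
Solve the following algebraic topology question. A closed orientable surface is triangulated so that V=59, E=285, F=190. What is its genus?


chi = V - E + F = 59 - 285 + 190 = -36
For orientable closed surface: chi = 2 - 2g, so g = (2 - chi)/2.
g = (2 - (-36)) / 2 = 38 / 2 = 19

19


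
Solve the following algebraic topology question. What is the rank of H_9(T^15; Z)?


By the Kunneth formula, b_k(T^n) = C(n,k).
b_9(T^15) = C(15,9).
C(15,9) = 15!/(9!*6!) = 5005

5005


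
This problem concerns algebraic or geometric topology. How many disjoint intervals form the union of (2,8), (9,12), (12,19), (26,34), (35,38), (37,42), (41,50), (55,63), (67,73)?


Sort and merge overlapping open intervals.
Merged: (2,8), (9,12), (12,19), (26,34), (35,50), (55,63), (67,73).
Number of components = 7

7


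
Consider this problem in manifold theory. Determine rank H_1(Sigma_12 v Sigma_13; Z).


For a wedge: H_1(A v B) = H_1(A) + H_1(B).
b_1(Sigma_12) = 24, b_1(Sigma_13) = 26.
b_1 = 24 + 26 = 50

50


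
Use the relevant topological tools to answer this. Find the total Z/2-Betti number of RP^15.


H^k(RP^15; Z/2) = Z/2 for each 0 <= k <= 15.
Total dimension = 15 + 1 = 16

16


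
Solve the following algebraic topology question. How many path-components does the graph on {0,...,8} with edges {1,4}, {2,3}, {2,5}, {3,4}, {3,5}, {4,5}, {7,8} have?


Run DFS/union-find over 9 vertices.
V = 9, E = 7.
Number of components = 4

4


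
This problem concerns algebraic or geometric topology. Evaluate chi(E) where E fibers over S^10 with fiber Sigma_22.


chi(S^10) = 2 (n even), chi(Sigma_22) = 2 - 2*22 = -42.
chi(E) = 2 * (-42) = -84

-84


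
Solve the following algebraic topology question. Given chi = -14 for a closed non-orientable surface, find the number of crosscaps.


chi = 2 - k for closed non-orientable surfaces with k crosscaps.
-14 = 2 - k
k = 2 - (-14) = 16

16


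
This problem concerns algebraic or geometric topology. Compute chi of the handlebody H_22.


A genus-g handlebody deformation retracts to a wedge of g circles.
chi(vee_g S^1) = 1 - g.
chi(H_22) = 1 - 22 = -21

-21


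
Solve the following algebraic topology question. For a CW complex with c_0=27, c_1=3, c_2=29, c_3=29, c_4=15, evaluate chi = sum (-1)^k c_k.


chi = sum_k (-1)^k c_k.
= (-1)^0*27 + (-1)^1*3 + (-1)^2*29 + (-1)^3*29 + (-1)^4*15
= (27) + (-3) + (29) + (-29) + (15)
= 39

39


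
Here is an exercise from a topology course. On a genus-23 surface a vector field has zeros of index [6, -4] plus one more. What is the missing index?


Poincare-Hopf: sum of indices = chi(M).
chi(Sigma_23) = 2 - 2*23 = -44.
Sum of known indices = 2.
x = chi - (sum known) = -44 - (2) = -46

-46


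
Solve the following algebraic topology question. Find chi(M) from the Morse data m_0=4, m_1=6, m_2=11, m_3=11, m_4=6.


Morse theory: chi(M) = sum_k (-1)^k m_k where m_k = #(index-k critical points).
= (4) + (-6) + (11) + (-11) + (6) = 4

4


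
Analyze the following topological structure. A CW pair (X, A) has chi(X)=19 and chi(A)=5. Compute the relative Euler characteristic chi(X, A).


Relative Euler characteristic: chi(X, A) = chi(X) - chi(A).
= 19 - (5) = 14

14


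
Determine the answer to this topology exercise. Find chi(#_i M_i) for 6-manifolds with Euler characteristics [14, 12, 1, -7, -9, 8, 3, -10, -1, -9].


For n-manifolds: chi(A#B) = chi(A) + chi(B) - chi(S^6).
chi(S^6) = 1 + (-1)^6 = 2.
chi(#) = (sum chi_i) - (10-1)*chi(S^6) = 2 - 9*2 = -16

-16


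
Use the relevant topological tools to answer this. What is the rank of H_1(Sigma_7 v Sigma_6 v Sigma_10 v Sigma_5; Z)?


For a wedge X v Y: reduced H_k(X v Y) = H_k(X) + H_k(Y).
Each Sigma_g contributes b_1 = 2g.
b_1 = 14 + 12 + 20 + 10 = 56

56


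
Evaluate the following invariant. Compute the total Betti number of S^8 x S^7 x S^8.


Total Betti number is multiplicative under products.
Each S^d (d>=1) has total Betti number 2.
There are 3 sphere factors.
Total = 2^3 = 8

8


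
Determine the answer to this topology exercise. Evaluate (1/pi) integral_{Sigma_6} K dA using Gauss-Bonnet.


Gauss-Bonnet: integral K dA = 2*pi*chi(M).
chi(Sigma_6) = 2 - 2*6 = -10.
(integral K dA)/pi = 2*chi = 2*(-10) = -20

-20


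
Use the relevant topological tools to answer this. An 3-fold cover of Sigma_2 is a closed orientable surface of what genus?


For an n-sheeted cover: chi(E) = n * chi(B).
chi(Sigma_2) = 2 - 2*2 = -2.
chi(E) = 3 * (-2) = -6.
genus(E) = (2 - chi(E))/2 = (2 - (-6))/2 = 8/2 = 4

4


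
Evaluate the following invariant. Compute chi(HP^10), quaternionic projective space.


HP^10 has one cell in each dimension 0, 4, ..., 4*10 (10+1 cells, all even-dim).
chi = 10 + 1 = 11

11


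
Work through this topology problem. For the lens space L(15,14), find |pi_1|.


pi_1(L(p,q)) = Z/pZ for any q coprime to p.
|pi_1(L(15,14))| = 15

15


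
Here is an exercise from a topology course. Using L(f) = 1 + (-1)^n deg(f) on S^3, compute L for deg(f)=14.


On S^3: L(f) = tr(f_0*) + (-1)^3 tr(f_3*) = 1 + (-1)^3 * deg(f).
L(f) = 1 + (-1)^3 * 14 = 1 + -14 = -13

-13


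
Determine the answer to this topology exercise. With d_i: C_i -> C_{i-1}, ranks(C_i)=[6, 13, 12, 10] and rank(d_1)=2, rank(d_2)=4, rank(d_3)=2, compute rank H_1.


rank H_k = rank(ker d_k) - rank(im d_{k+1}).
rank(ker d_1) = rank(C_1) - rank(d_1) = 13 - 2 = 11.
rank(im d_{1+1}) = 4.
rank H_1 = 11 - 4 = 7

7


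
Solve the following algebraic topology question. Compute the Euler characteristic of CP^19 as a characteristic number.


For any closed oriented manifold, <e(TM),[M]> = chi(M).
chi(CP^19) = 19+1 = 20

20


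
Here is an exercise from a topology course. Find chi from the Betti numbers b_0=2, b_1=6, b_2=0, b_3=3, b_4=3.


chi = sum_k (-1)^k b_k.
= (2) + (-6) + (0) + (-3) + (3)
= -4

-4


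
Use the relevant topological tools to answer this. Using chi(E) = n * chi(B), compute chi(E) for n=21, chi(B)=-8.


For a finite covering: chi(E) = (number of sheets) * chi(B).
chi(E) = 21 * (-8) = -168

-168


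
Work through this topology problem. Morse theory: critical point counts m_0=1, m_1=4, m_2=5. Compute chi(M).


Morse theory: chi(M) = sum_k (-1)^k m_k where m_k = #(index-k critical points).
= (1) + (-4) + (5) = 2

2


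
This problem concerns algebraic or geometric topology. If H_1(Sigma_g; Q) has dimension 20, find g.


For a closed orientable surface: b_1 = 2g.
20 = 2g
g = 20 / 2 = 10

10


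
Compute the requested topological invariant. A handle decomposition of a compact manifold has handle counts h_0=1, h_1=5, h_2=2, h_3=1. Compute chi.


Handles of index k contribute (-1)^k to chi (same as CW cells).
chi = (1) + (-5) + (2) + (-1) = -3

-3


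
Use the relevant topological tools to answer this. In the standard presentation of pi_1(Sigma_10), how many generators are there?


Standard presentation: pi_1(Sigma_g) = <a_1,b_1,...,a_g,b_g | [a_1,b_1]...[a_g,b_g] = 1>.
Number of generators = 2g = 2*10 = 20

20


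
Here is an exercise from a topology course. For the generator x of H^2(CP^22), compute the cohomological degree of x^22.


|x| = 2 in H^*(CP^n).
|x^22| = 22 * |x| = 22 * 2 = 44

44


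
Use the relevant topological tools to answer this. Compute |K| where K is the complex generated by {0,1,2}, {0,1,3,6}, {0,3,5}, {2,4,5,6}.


Each maximal simplex on m vertices has 2^m - 1 nonempty faces.
Take the union (dedupe shared faces).
Total distinct faces = 35

35


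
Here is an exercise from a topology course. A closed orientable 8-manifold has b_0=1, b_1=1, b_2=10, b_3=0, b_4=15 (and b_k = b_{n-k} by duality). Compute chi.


By Poincare duality b_k = b_{8-k}, so full Betti numbers: b_0=1, b_1=1, b_2=10, b_3=0, b_4=15, b_5=0, b_6=10, b_7=1, b_8=1.
chi = sum (-1)^k b_k = 35

35


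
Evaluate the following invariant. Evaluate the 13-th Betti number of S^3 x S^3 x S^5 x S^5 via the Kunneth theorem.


Each S^d has Poincare polynomial 1 + t^d.
The product S^3 x S^3 x S^5 x S^5 has Poincare polynomial prod(1+t^d_i).
Expanding: b_0=1, b_3=2, b_5=2, b_6=1, b_8=4, b_10=1, b_11=2, b_13=2, b_16=1.
b_13 = 2

2


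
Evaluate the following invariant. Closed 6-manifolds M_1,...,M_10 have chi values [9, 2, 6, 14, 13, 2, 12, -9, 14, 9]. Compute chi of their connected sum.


For n-manifolds: chi(A#B) = chi(A) + chi(B) - chi(S^6).
chi(S^6) = 1 + (-1)^6 = 2.
chi(#) = (sum chi_i) - (10-1)*chi(S^6) = 72 - 9*2 = 54

54


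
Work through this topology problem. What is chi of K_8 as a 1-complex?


K_8: V = 8, E = C(8,2) = 28.
chi = V - E = 8 - 28 = -20

-20


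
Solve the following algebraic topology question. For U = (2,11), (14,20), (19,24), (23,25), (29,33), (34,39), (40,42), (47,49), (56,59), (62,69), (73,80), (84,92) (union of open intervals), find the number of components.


Sort and merge overlapping open intervals.
Merged: (2,11), (14,25), (29,33), (34,39), (40,42), (47,49), (56,59), (62,69), (73,80), (84,92).
Number of components = 10

10


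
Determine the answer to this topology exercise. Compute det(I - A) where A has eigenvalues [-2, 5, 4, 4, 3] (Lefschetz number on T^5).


For a torus self-map: L(f) = det(I - A) where A acts on H_1.
L(f) = (1--2) * (1-5) * (1-4) * (1-4) * (1-3) = 3 * -4 * -3 * -3 * -2 = 216

216


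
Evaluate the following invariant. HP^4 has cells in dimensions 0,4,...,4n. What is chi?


HP^4 has one cell in each dimension 0, 4, ..., 4*4 (4+1 cells, all even-dim).
chi = 4 + 1 = 5

5


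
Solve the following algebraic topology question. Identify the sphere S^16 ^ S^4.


S^m ^ S^n = S^{m+n}.
k = 16 + 4 = 20

20


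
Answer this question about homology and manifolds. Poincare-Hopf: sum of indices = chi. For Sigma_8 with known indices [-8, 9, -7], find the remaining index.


Poincare-Hopf: sum of indices = chi(M).
chi(Sigma_8) = 2 - 2*8 = -14.
Sum of known indices = -6.
x = chi - (sum known) = -14 - (-6) = -8

-8


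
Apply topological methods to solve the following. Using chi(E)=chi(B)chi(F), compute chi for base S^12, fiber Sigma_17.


chi(S^12) = 2 (n even), chi(Sigma_17) = 2 - 2*17 = -32.
chi(E) = 2 * (-32) = -64

-64


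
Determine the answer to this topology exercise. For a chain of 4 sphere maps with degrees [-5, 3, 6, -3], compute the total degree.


Degree is multiplicative: deg(composition) = product of degrees.
= (-5) * (3) * (6) * (-3) = 270

270


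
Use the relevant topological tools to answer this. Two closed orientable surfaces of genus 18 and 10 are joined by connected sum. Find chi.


chi(Sigma_18) = 2 - 2*18 = -34
chi(Sigma_10) = 2 - 2*10 = -18
For surfaces: chi(A#B) = chi(A) + chi(B) - 2.
chi = -34 + -18 - 2 = -54

-54


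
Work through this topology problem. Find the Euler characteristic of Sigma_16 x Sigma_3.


chi(Sigma_16) = 2 - 2*16 = -30
chi(Sigma_3) = 2 - 2*3 = -4
chi(product) = (-30) * (-4) = 120

120


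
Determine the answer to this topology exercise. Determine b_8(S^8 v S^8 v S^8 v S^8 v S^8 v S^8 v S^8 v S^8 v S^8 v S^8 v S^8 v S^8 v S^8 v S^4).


For a wedge of spheres, H_k (k>0) is free on one generator per sphere of dimension k.
Spheres of dimension 8: count = 13.
b_8 = 13

13


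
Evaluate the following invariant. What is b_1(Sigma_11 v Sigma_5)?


For a wedge: H_1(A v B) = H_1(A) + H_1(B).
b_1(Sigma_11) = 22, b_1(Sigma_5) = 10.
b_1 = 22 + 10 = 32

32


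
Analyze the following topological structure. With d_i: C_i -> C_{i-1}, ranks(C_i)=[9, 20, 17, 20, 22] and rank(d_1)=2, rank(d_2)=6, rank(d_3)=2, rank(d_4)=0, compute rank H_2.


rank H_k = rank(ker d_k) - rank(im d_{k+1}).
rank(ker d_2) = rank(C_2) - rank(d_2) = 17 - 6 = 11.
rank(im d_{2+1}) = 2.
rank H_2 = 11 - 2 = 9

9


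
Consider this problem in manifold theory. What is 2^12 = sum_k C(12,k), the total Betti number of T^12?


b_k(T^12) = C(12,k), so the sum over k is sum_k C(12,k) = 2^12.
Total = 2^12 = 4096

4096


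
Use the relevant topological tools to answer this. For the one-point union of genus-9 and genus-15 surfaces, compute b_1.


For a wedge: H_1(A v B) = H_1(A) + H_1(B).
b_1(Sigma_9) = 18, b_1(Sigma_15) = 30.
b_1 = 18 + 30 = 48

48


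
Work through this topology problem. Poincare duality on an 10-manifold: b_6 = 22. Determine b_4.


Poincare duality for closed orientable n-manifolds: b_k = b_{n-k}.
Here n = 10, so b_4 = b_6 = 22

22


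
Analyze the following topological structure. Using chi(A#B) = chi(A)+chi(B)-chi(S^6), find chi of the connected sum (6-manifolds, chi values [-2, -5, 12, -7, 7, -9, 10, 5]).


For n-manifolds: chi(A#B) = chi(A) + chi(B) - chi(S^6).
chi(S^6) = 1 + (-1)^6 = 2.
chi(#) = (sum chi_i) - (8-1)*chi(S^6) = 11 - 7*2 = -3

-3


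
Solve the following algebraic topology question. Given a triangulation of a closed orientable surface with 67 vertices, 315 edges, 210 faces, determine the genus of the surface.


chi = V - E + F = 67 - 315 + 210 = -38
For orientable closed surface: chi = 2 - 2g, so g = (2 - chi)/2.
g = (2 - (-38)) / 2 = 40 / 2 = 20

20


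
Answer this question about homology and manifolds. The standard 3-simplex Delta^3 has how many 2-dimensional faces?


Delta^3 has 3+1 vertices. A 2-face is a choice of 2+1 vertices.
f_2 = C(3+1, 2+1) = C(4,3) = 4

4


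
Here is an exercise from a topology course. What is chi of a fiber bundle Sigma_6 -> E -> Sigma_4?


For a fiber bundle F -> E -> B (with CW structure): chi(E) = chi(B) * chi(F).
chi(Sigma_4) = -6, chi(Sigma_6) = -10.
chi(E) = (-6) * (-10) = 60

60


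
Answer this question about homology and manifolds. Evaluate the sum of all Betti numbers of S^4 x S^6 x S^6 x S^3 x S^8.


Total Betti number is multiplicative under products.
Each S^d (d>=1) has total Betti number 2.
There are 5 sphere factors.
Total = 2^5 = 32

32


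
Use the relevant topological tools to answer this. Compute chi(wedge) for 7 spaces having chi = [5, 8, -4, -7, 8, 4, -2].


chi(A v B) = chi(A) + chi(B) - 1 (one point identified).
For 7 spaces: chi = (sum chi_i) - (7 - 1).
sum = 12; chi = 12 - 6 = 6

6


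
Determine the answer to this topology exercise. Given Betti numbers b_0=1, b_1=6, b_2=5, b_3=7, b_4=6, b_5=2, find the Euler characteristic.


chi = sum_k (-1)^k b_k.
= (1) + (-6) + (5) + (-7) + (6) + (-2)
= -3

-3


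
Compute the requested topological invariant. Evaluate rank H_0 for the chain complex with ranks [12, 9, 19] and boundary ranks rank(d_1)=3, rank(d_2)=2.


rank H_k = rank(ker d_k) - rank(im d_{k+1}).
rank(ker d_0) = rank(C_0) - rank(d_0) = 12 - 0 = 12.
rank(im d_{0+1}) = 3.
rank H_0 = 12 - 3 = 9

9


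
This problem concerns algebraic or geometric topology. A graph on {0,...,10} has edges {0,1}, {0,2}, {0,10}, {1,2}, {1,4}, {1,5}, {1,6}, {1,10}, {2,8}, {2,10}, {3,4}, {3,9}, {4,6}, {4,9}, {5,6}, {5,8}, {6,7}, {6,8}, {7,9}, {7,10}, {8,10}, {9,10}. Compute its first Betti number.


b_1 = E - V + (number of components).
E = 22, V = 11, components = 1.
b_1 = 22 - 11 + 1 = 12

12


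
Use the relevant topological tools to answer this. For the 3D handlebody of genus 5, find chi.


A genus-g handlebody deformation retracts to a wedge of g circles.
chi(vee_g S^1) = 1 - g.
chi(H_5) = 1 - 5 = -4

-4


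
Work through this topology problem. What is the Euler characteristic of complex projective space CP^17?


CP^17 has one cell in each even dimension 0, 2, ..., 2*17 (17+1 cells total).
All cells are even-dimensional, so chi = number of cells.
chi = 17 + 1 = 18

18


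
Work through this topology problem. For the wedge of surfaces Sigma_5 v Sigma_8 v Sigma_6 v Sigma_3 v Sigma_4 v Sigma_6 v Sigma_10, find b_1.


For a wedge X v Y: reduced H_k(X v Y) = H_k(X) + H_k(Y).
Each Sigma_g contributes b_1 = 2g.
b_1 = 10 + 16 + 12 + 6 + 8 + 12 + 20 = 84

84


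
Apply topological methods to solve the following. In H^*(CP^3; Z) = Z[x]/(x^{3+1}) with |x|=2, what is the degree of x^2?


|x| = 2 in H^*(CP^n).
|x^2| = 2 * |x| = 2 * 2 = 4

4


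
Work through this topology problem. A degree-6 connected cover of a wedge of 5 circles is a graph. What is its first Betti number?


Nielsen-Schreier: an index-n subgroup of F_r is free of rank 1 + n(r-1).
Equivalently: chi(cover) = n*chi(base); chi(vee_r S^1) = 1 - 5 = -4.
chi(E) = 6*(-4) = -24; rank = 1 - chi(E) = 1 - (-24) = 25.
rank = 1 + 6*(5-1) = 1 + 24 = 25

25


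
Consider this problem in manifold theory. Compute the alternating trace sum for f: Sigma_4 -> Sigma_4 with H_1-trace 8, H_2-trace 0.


L(f) = tr(f_0*) - tr(f_1*) + tr(f_2*).
= 1 - (8) + (0)
= -7

-7


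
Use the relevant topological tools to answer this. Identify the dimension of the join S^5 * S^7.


Join of spheres: S^m * S^n = S^{m+n+1}.
dim = 5 + 7 + 1 = 13

13


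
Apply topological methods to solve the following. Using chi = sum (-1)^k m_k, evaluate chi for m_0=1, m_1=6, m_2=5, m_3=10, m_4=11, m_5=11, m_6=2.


Morse theory: chi(M) = sum_k (-1)^k m_k where m_k = #(index-k critical points).
= (1) + (-6) + (5) + (-10) + (11) + (-11) + (2) = -8

-8


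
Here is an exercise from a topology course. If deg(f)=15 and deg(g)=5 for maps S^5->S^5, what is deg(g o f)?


Degree is multiplicative under composition: deg(g o f) = deg(g) * deg(f).
= 5 * 15 = 75

75


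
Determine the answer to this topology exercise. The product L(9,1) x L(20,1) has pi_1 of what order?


pi_1(X x Y) = pi_1(X) x pi_1(Y).
pi_1(L(9,1)) = Z/9, pi_1(L(20,1)) = Z/20.
|Z/9 x Z/20| = 9 * 20 = 180

180


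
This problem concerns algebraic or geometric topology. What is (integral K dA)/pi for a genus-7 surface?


Gauss-Bonnet: integral K dA = 2*pi*chi(M).
chi(Sigma_7) = 2 - 2*7 = -12.
(integral K dA)/pi = 2*chi = 2*(-12) = -24

-24


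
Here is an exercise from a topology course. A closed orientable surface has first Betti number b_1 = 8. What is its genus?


For a closed orientable surface: b_1 = 2g.
8 = 2g
g = 8 / 2 = 4

4


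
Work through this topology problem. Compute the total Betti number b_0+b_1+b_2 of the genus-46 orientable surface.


For Sigma_46: b_0 = 1, b_1 = 2g = 92, b_2 = 1.
Total = 1 + 92 + 1 = 94

94


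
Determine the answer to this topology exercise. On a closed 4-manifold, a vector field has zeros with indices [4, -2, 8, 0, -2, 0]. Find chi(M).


Poincare-Hopf: chi(M) = sum of indices of zeros.
chi = (4) + (-2) + (8) + (0) + (-2) + (0) = 8

8


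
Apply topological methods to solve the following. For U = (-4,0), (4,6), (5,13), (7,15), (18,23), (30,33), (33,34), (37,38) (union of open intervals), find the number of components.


Sort and merge overlapping open intervals.
Merged: (-4,0), (4,15), (18,23), (30,33), (33,34), (37,38).
Number of components = 6

6


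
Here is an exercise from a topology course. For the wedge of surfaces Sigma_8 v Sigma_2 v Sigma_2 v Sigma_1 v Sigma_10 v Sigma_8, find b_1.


For a wedge X v Y: reduced H_k(X v Y) = H_k(X) + H_k(Y).
Each Sigma_g contributes b_1 = 2g.
b_1 = 16 + 4 + 4 + 2 + 20 + 16 = 62

62


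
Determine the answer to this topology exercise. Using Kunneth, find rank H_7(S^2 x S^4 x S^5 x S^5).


Each S^d has Poincare polynomial 1 + t^d.
The product S^2 x S^4 x S^5 x S^5 has Poincare polynomial prod(1+t^d_i).
Expanding: b_0=1, b_2=1, b_4=1, b_5=2, b_6=1, b_7=2, b_9=2, b_10=1, b_11=2, b_12=1, b_14=1, b_16=1.
b_7 = 2

2


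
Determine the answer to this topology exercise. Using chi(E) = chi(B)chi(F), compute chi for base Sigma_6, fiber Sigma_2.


For a fiber bundle F -> E -> B (with CW structure): chi(E) = chi(B) * chi(F).
chi(Sigma_6) = -10, chi(Sigma_2) = -2.
chi(E) = (-10) * (-2) = 20

20


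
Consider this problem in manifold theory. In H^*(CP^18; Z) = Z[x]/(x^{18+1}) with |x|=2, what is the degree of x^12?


|x| = 2 in H^*(CP^n).
|x^12| = 12 * |x| = 12 * 2 = 24

24


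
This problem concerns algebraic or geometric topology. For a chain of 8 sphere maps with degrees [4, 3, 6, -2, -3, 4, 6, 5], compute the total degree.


Degree is multiplicative: deg(composition) = product of degrees.
= (4) * (3) * (6) * (-2) * (-3) * (4) * (6) * (5) = 51840

51840


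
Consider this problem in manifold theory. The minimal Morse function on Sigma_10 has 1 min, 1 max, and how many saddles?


A perfect Morse function has m_k = b_k.
For Sigma_10: b_0=1, b_1=2g=20, b_2=1.
Saddles m_1 = 2g = 20

20
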